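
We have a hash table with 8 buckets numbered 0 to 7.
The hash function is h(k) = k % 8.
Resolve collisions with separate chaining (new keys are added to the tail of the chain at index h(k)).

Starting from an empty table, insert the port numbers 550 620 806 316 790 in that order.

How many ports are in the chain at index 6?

3

550 → bucket 6
620 → bucket 4
806 → bucket 6 (collision)
316 → bucket 4 (collision)
790 → bucket 6 (collision)
Final buckets:
0: —
1: —
2: —
3: —
4: 620 -> 316
5: —
6: 550 -> 806 -> 790
7: —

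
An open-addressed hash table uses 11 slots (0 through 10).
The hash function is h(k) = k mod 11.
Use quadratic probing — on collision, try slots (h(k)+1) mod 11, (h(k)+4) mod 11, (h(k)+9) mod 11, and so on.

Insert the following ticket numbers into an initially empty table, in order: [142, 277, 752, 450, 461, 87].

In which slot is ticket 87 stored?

Insert 142: h=10, slot 10 empty => index 10.
Insert 277: h=2, slot 2 empty => index 2.
Insert 752: h=4, slot 4 empty => index 4.
Insert 450: h=10, slot 10 occupied => index 0.
Insert 461: h=10, slots 10,0 occupied => index 3.
Insert 87: h=10, slots 10,0,3 occupied => index 8.
Table: [450, ., 277, 461, 752, ., ., ., 87, ., 142]

8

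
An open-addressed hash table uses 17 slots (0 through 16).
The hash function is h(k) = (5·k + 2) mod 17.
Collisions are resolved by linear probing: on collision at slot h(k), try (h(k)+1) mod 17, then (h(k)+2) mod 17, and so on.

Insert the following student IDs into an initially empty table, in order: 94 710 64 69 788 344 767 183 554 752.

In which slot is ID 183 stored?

1

94: h=13 => slot 13
710: h=16 => slot 16
64: h=16, probe 16,0 => slot 0
69: h=7 => slot 7
788: h=15 => slot 15
344: h=5 => slot 5
767: h=12 => slot 12
183: h=16, probe 16,0,1 => slot 1
554: h=1, probe 1,2 => slot 2
752: h=5, probe 5,6 => slot 6
Table: [64, 183, 554, ., ., 344, 752, 69, ., ., ., ., 767, 94, ., 788, 710]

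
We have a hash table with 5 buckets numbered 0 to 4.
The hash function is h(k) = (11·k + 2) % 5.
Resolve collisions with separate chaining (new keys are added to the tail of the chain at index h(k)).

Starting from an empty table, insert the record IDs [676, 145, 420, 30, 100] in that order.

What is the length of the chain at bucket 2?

676 -> bucket 3
145 -> bucket 2
420 -> bucket 2 (collision)
30 -> bucket 2 (collision)
100 -> bucket 2 (collision)
Final buckets:
0: -
1: -
2: 145 -> 420 -> 30 -> 100
3: 676
4: -

4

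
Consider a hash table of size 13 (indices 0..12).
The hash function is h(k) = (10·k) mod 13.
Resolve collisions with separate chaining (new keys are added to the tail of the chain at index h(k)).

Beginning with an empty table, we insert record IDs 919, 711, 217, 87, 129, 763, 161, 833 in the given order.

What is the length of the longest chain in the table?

5

919 -> bucket 12
711 -> bucket 12 (collision)
217 -> bucket 12 (collision)
87 -> bucket 12 (collision)
129 -> bucket 3
763 -> bucket 12 (collision)
161 -> bucket 11
833 -> bucket 10
Final buckets:
0: .
1: .
2: .
3: 129
4: .
5: .
6: .
7: .
8: .
9: .
10: 833
11: 161
12: 919 -> 711 -> 217 -> 87 -> 763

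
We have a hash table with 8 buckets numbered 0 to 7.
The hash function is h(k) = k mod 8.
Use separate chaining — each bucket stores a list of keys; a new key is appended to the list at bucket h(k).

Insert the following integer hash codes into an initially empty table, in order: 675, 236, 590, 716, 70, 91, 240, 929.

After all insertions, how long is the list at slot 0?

1

Insert 675: h=3, bucket 3 empty → new chain.
Insert 236: h=4, bucket 4 empty → new chain.
Insert 590: h=6, bucket 6 empty → new chain.
Insert 716: h=4, bucket 4 nonempty → append to chain.
Insert 70: h=6, bucket 6 nonempty → append to chain.
Insert 91: h=3, bucket 3 nonempty → append to chain.
Insert 240: h=0, bucket 0 empty → new chain.
Insert 929: h=1, bucket 1 empty → new chain.
Final buckets:
0: 240
1: 929
2: ∅
3: 675 -> 91
4: 236 -> 716
5: ∅
6: 590 -> 70
7: ∅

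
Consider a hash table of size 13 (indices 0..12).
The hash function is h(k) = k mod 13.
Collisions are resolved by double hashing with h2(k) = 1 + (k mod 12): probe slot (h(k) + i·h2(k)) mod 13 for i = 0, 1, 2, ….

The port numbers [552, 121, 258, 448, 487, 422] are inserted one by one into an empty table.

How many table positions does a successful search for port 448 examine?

Insert 552: h=6, slot 6 empty → index 6.
Insert 121: h=4, slot 4 empty → index 4.
Insert 258: h=11, slot 11 empty → index 11.
Insert 448: h=6, h2=5, slots 6,11 occupied → index 3.
Insert 487: h=6, h2=8, slot 6 occupied → index 1.
Insert 422: h=6, h2=3, slot 6 occupied → index 9.
Table: [., 487, ., 448, 121, ., 552, ., ., 422, ., 258, .]
Lookup 448: h=6, h2=5, probe 6,11,3 → found at 3.

3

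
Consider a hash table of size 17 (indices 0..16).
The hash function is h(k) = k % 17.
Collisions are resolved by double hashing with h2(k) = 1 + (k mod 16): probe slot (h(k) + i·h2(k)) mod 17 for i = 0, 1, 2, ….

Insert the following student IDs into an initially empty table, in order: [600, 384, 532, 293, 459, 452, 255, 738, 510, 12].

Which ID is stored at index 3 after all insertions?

Insert 600: h=5, slot 5 empty -> index 5.
Insert 384: h=10, slot 10 empty -> index 10.
Insert 532: h=5, h2=5, slots 5,10 occupied -> index 15.
Insert 293: h=4, slot 4 empty -> index 4.
Insert 459: h=0, slot 0 empty -> index 0.
Insert 452: h=10, h2=5, slots 10,15 occupied -> index 3.
Insert 255: h=0, h2=16, slot 0 occupied -> index 16.
Insert 738: h=7, slot 7 empty -> index 7.
Insert 510: h=0, h2=15, slots 0,15 occupied -> index 13.
Insert 12: h=12, slot 12 empty -> index 12.
Table: [459, ∅, ∅, 452, 293, 600, ∅, 738, ∅, ∅, 384, ∅, 12, 510, ∅, 532, 255]

452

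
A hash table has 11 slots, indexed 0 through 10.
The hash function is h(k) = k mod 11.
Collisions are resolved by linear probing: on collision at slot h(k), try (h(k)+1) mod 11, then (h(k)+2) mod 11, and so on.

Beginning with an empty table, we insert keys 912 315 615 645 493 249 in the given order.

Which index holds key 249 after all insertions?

912: h=10 → slot 10
315: h=7 → slot 7
615: h=10, probe 10,0 → slot 0
645: h=7, probe 7,8 → slot 8
493: h=9 → slot 9
249: h=7, probe 7,8,9,10,0,1 → slot 1
Table: [615, 249, —, —, —, —, —, 315, 645, 493, 912]

1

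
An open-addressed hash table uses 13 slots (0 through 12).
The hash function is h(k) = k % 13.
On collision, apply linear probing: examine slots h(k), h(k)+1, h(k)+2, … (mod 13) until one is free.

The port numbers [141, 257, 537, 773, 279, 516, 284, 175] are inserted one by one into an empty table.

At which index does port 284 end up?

Insert 141: h=11, slot 11 empty => index 11.
Insert 257: h=10, slot 10 empty => index 10.
Insert 537: h=4, slot 4 empty => index 4.
Insert 773: h=6, slot 6 empty => index 6.
Insert 279: h=6, slot 6 occupied => index 7.
Insert 516: h=9, slot 9 empty => index 9.
Insert 284: h=11, slot 11 occupied => index 12.
Insert 175: h=6, slots 6,7 occupied => index 8.
Table: [_, _, _, _, 537, _, 773, 279, 175, 516, 257, 141, 284]

12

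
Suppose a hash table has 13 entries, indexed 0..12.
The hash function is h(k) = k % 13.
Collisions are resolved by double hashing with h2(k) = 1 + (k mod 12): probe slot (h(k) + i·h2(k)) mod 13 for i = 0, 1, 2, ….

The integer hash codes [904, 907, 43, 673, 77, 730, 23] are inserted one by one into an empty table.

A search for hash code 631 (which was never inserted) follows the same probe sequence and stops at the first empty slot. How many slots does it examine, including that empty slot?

904 hashes to 7; slot 7 is free => place at 7.
907 hashes to 10; slot 10 is free => place at 10.
43 hashes to 4; slot 4 is free => place at 4.
673 hashes to 10, h2=2; 10 taken => place at 12.
77 hashes to 12, h2=6; 12 taken => place at 5.
730 hashes to 2; slot 2 is free => place at 2.
23 hashes to 10, h2=12; 10 taken => place at 9.
Table: [∅, ∅, 730, ∅, 43, 77, ∅, 904, ∅, 23, 907, ∅, 673]
Lookup 631: h=7, h2=8, probe 7,2,10,5,0 → slot 0 empty, not found.

5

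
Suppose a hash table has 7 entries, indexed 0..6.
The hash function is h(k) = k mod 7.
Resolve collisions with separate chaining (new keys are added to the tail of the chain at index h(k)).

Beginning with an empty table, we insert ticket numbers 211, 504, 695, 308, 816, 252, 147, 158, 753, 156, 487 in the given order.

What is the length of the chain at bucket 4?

4

Insert 211: h=1, bucket 1 empty -> new chain.
Insert 504: h=0, bucket 0 empty -> new chain.
Insert 695: h=2, bucket 2 empty -> new chain.
Insert 308: h=0, bucket 0 nonempty -> append to chain.
Insert 816: h=4, bucket 4 empty -> new chain.
Insert 252: h=0, bucket 0 nonempty -> append to chain.
Insert 147: h=0, bucket 0 nonempty -> append to chain.
Insert 158: h=4, bucket 4 nonempty -> append to chain.
Insert 753: h=4, bucket 4 nonempty -> append to chain.
Insert 156: h=2, bucket 2 nonempty -> append to chain.
Insert 487: h=4, bucket 4 nonempty -> append to chain.
Final buckets:
0: 504 -> 308 -> 252 -> 147
1: 211
2: 695 -> 156
3: .
4: 816 -> 158 -> 753 -> 487
5: .
6: .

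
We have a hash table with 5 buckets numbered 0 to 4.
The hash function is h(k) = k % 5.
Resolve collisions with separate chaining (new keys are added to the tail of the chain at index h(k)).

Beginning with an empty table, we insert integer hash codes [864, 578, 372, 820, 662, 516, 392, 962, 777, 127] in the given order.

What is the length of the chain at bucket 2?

Insert 864: h=4, bucket 4 empty → new chain.
Insert 578: h=3, bucket 3 empty → new chain.
Insert 372: h=2, bucket 2 empty → new chain.
Insert 820: h=0, bucket 0 empty → new chain.
Insert 662: h=2, bucket 2 nonempty → append to chain.
Insert 516: h=1, bucket 1 empty → new chain.
Insert 392: h=2, bucket 2 nonempty → append to chain.
Insert 962: h=2, bucket 2 nonempty → append to chain.
Insert 777: h=2, bucket 2 nonempty → append to chain.
Insert 127: h=2, bucket 2 nonempty → append to chain.
Final buckets:
0: 820
1: 516
2: 372 -> 662 -> 392 -> 962 -> 777 -> 127
3: 578
4: 864

6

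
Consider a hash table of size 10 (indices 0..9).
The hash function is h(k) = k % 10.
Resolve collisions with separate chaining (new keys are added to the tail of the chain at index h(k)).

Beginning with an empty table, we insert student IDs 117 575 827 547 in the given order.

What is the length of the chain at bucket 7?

3

117 -> bucket 7
575 -> bucket 5
827 -> bucket 7 (collision)
547 -> bucket 7 (collision)
Final buckets:
0: ∅
1: ∅
2: ∅
3: ∅
4: ∅
5: 575
6: ∅
7: 117 -> 827 -> 547
8: ∅
9: ∅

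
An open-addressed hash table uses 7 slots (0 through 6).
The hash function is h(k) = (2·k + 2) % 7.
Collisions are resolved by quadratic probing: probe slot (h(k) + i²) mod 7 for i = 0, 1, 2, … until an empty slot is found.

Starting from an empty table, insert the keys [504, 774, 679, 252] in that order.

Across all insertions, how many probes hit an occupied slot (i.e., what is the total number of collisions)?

5

Insert 504: h=2, slot 2 empty -> index 2.
Insert 774: h=3, slot 3 empty -> index 3.
Insert 679: h=2, slots 2,3 occupied -> index 6.
Insert 252: h=2, slots 2,3,6 occupied -> index 4.
Table: [., ., 504, 774, 252, ., 679]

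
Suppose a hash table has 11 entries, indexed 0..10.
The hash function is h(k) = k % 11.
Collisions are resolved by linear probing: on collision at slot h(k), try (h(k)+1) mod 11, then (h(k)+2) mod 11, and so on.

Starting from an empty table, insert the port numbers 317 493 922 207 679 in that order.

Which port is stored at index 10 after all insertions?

Insert 317: h=9, slot 9 empty -> index 9.
Insert 493: h=9, slot 9 occupied -> index 10.
Insert 922: h=9, slots 9,10 occupied -> index 0.
Insert 207: h=9, slots 9,10,0 occupied -> index 1.
Insert 679: h=8, slot 8 empty -> index 8.
Table: [922, 207, —, —, —, —, —, —, 679, 317, 493]

493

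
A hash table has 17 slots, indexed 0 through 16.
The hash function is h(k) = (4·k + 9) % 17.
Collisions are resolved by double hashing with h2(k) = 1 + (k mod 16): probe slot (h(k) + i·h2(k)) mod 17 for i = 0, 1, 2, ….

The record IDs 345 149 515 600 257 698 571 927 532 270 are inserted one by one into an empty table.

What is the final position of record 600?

4

345 hashes to 12; slot 12 is free => place at 12.
149 hashes to 10; slot 10 is free => place at 10.
515 hashes to 12, h2=4; 12 taken => place at 16.
600 hashes to 12, h2=9; 12 taken => place at 4.
257 hashes to 0; slot 0 is free => place at 0.
698 hashes to 13; slot 13 is free => place at 13.
571 hashes to 15; slot 15 is free => place at 15.
927 hashes to 11; slot 11 is free => place at 11.
532 hashes to 12, h2=5; 12,0 taken => place at 5.
270 hashes to 1; slot 1 is free => place at 1.
Table: [257, 270, _, _, 600, 532, _, _, _, _, 149, 927, 345, 698, _, 571, 515]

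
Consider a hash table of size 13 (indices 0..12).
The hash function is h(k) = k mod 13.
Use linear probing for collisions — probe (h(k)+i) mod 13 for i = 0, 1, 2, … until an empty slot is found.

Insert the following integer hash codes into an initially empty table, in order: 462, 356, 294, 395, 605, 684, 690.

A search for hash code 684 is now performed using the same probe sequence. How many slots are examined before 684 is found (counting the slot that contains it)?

3

462: h=7 -> slot 7
356: h=5 -> slot 5
294: h=8 -> slot 8
395: h=5, probe 5,6 -> slot 6
605: h=7, probe 7,8,9 -> slot 9
684: h=8, probe 8,9,10 -> slot 10
690: h=1 -> slot 1
Table: [-, 690, -, -, -, 356, 395, 462, 294, 605, 684, -, -]
Lookup 684: h=8, probe 8,9,10 → found at 10.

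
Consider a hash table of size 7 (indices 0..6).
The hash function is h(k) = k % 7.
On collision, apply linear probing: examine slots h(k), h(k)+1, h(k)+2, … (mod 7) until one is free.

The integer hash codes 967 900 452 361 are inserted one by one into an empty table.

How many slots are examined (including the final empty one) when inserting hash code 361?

3

967 hashes to 1; slot 1 is free -> place at 1.
900 hashes to 4; slot 4 is free -> place at 4.
452 hashes to 4; 4 taken -> place at 5.
361 hashes to 4; 4,5 taken -> place at 6.
Table: [_, 967, _, _, 900, 452, 361]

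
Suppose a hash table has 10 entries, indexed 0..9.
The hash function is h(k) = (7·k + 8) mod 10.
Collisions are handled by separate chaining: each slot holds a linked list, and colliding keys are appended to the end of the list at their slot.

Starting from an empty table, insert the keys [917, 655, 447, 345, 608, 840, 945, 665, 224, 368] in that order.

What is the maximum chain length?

Insert 917: h=7, bucket 7 empty -> new chain.
Insert 655: h=3, bucket 3 empty -> new chain.
Insert 447: h=7, bucket 7 nonempty -> append to chain.
Insert 345: h=3, bucket 3 nonempty -> append to chain.
Insert 608: h=4, bucket 4 empty -> new chain.
Insert 840: h=8, bucket 8 empty -> new chain.
Insert 945: h=3, bucket 3 nonempty -> append to chain.
Insert 665: h=3, bucket 3 nonempty -> append to chain.
Insert 224: h=6, bucket 6 empty -> new chain.
Insert 368: h=4, bucket 4 nonempty -> append to chain.
Final buckets:
0: -
1: -
2: -
3: 655 -> 345 -> 945 -> 665
4: 608 -> 368
5: -
6: 224
7: 917 -> 447
8: 840
9: -

4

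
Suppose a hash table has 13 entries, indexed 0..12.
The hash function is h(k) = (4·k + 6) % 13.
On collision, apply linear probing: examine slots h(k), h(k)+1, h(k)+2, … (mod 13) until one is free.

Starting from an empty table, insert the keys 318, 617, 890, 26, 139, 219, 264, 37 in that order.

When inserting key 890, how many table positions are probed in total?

318: h=4 => slot 4
617: h=4, probe 4,5 => slot 5
890: h=4, probe 4,5,6 => slot 6
26: h=6, probe 6,7 => slot 7
139: h=3 => slot 3
219: h=11 => slot 11
264: h=9 => slot 9
37: h=11, probe 11,12 => slot 12
Table: [—, —, —, 139, 318, 617, 890, 26, —, 264, —, 219, 37]

3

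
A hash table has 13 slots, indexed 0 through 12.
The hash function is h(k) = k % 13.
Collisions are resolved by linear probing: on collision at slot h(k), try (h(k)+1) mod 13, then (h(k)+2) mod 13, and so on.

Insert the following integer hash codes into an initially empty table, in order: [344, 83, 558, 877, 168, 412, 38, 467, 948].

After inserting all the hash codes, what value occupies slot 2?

Insert 344: h=6, slot 6 empty => index 6.
Insert 83: h=5, slot 5 empty => index 5.
Insert 558: h=12, slot 12 empty => index 12.
Insert 877: h=6, slot 6 occupied => index 7.
Insert 168: h=12, slot 12 occupied => index 0.
Insert 412: h=9, slot 9 empty => index 9.
Insert 38: h=12, slots 12,0 occupied => index 1.
Insert 467: h=12, slots 12,0,1 occupied => index 2.
Insert 948: h=12, slots 12,0,1,2 occupied => index 3.
Table: [168, 38, 467, 948, ∅, 83, 344, 877, ∅, 412, ∅, ∅, 558]

467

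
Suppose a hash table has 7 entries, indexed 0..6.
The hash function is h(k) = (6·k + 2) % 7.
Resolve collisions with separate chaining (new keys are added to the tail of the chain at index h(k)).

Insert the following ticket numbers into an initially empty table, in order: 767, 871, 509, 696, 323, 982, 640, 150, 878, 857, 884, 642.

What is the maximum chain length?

6

Insert 767: h=5, bucket 5 empty -> new chain.
Insert 871: h=6, bucket 6 empty -> new chain.
Insert 509: h=4, bucket 4 empty -> new chain.
Insert 696: h=6, bucket 6 nonempty -> append to chain.
Insert 323: h=1, bucket 1 empty -> new chain.
Insert 982: h=0, bucket 0 empty -> new chain.
Insert 640: h=6, bucket 6 nonempty -> append to chain.
Insert 150: h=6, bucket 6 nonempty -> append to chain.
Insert 878: h=6, bucket 6 nonempty -> append to chain.
Insert 857: h=6, bucket 6 nonempty -> append to chain.
Insert 884: h=0, bucket 0 nonempty -> append to chain.
Insert 642: h=4, bucket 4 nonempty -> append to chain.
Final buckets:
0: 982 -> 884
1: 323
2: —
3: —
4: 509 -> 642
5: 767
6: 871 -> 696 -> 640 -> 150 -> 878 -> 857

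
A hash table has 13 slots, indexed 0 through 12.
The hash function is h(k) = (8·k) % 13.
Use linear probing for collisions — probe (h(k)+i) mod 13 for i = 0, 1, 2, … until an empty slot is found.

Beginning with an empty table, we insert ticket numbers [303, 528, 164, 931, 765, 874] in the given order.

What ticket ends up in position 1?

931

303: h=6 → slot 6
528: h=12 → slot 12
164: h=12, probe 12,0 → slot 0
931: h=12, probe 12,0,1 → slot 1
765: h=10 → slot 10
874: h=11 → slot 11
Table: [164, 931, _, _, _, _, 303, _, _, _, 765, 874, 528]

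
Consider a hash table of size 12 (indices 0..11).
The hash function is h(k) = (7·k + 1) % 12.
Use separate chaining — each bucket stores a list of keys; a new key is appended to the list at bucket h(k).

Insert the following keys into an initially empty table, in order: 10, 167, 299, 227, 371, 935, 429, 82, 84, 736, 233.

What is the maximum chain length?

5

Insert 10: h=11, bucket 11 empty → new chain.
Insert 167: h=6, bucket 6 empty → new chain.
Insert 299: h=6, bucket 6 nonempty → append to chain.
Insert 227: h=6, bucket 6 nonempty → append to chain.
Insert 371: h=6, bucket 6 nonempty → append to chain.
Insert 935: h=6, bucket 6 nonempty → append to chain.
Insert 429: h=4, bucket 4 empty → new chain.
Insert 82: h=11, bucket 11 nonempty → append to chain.
Insert 84: h=1, bucket 1 empty → new chain.
Insert 736: h=5, bucket 5 empty → new chain.
Insert 233: h=0, bucket 0 empty → new chain.
Final buckets:
0: 233
1: 84
2: —
3: —
4: 429
5: 736
6: 167 -> 299 -> 227 -> 371 -> 935
7: —
8: —
9: —
10: —
11: 10 -> 82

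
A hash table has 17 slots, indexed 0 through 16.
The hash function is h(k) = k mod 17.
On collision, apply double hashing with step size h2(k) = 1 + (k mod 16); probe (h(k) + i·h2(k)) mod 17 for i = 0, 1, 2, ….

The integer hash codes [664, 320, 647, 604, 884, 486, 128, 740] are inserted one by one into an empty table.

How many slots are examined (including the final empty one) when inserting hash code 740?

3

664 hashes to 1; slot 1 is free → place at 1.
320 hashes to 14; slot 14 is free → place at 14.
647 hashes to 1, h2=8; 1 taken → place at 9.
604 hashes to 9, h2=13; 9 taken → place at 5.
884 hashes to 0; slot 0 is free → place at 0.
486 hashes to 10; slot 10 is free → place at 10.
128 hashes to 9, h2=1; 9,10 taken → place at 11.
740 hashes to 9, h2=5; 9,14 taken → place at 2.
Table: [884, 664, 740, ∅, ∅, 604, ∅, ∅, ∅, 647, 486, 128, ∅, ∅, 320, ∅, ∅]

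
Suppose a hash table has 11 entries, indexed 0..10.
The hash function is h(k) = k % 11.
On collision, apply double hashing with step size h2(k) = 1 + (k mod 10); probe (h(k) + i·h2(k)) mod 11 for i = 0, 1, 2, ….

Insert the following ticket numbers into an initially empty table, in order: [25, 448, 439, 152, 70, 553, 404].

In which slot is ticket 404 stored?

2

Insert 25: h=3, slot 3 empty -> index 3.
Insert 448: h=8, slot 8 empty -> index 8.
Insert 439: h=10, slot 10 empty -> index 10.
Insert 152: h=9, slot 9 empty -> index 9.
Insert 70: h=4, slot 4 empty -> index 4.
Insert 553: h=3, h2=4, slot 3 occupied -> index 7.
Insert 404: h=8, h2=5, slot 8 occupied -> index 2.
Table: [_, _, 404, 25, 70, _, _, 553, 448, 152, 439]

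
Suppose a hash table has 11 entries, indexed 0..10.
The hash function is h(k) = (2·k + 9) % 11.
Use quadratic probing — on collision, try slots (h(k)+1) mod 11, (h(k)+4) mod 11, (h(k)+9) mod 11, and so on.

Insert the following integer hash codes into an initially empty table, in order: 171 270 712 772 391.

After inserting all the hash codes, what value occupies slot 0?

Insert 171: h=10, slot 10 empty -> index 10.
Insert 270: h=10, slot 10 occupied -> index 0.
Insert 712: h=3, slot 3 empty -> index 3.
Insert 772: h=2, slot 2 empty -> index 2.
Insert 391: h=10, slots 10,0,3 occupied -> index 8.
Table: [270, _, 772, 712, _, _, _, _, 391, _, 171]

270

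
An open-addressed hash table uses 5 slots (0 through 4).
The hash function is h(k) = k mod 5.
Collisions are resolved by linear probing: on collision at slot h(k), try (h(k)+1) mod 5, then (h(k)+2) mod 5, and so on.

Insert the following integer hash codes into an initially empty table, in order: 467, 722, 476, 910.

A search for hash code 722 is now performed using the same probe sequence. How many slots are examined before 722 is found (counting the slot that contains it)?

2

467 hashes to 2; slot 2 is free -> place at 2.
722 hashes to 2; 2 taken -> place at 3.
476 hashes to 1; slot 1 is free -> place at 1.
910 hashes to 0; slot 0 is free -> place at 0.
Table: [910, 476, 467, 722, _]
Lookup 722: h=2, probe 2,3 → found at 3.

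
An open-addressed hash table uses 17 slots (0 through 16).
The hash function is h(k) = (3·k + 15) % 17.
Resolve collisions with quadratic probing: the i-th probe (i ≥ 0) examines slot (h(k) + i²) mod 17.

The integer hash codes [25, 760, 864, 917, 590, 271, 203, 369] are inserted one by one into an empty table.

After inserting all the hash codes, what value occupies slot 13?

271

25: h=5 → slot 5
760: h=0 → slot 0
864: h=6 → slot 6
917: h=12 → slot 12
590: h=0, probe 0,1 → slot 1
271: h=12, probe 12,13 → slot 13
203: h=12, probe 12,13,16 → slot 16
369: h=0, probe 0,1,4 → slot 4
Table: [760, 590, -, -, 369, 25, 864, -, -, -, -, -, 917, 271, -, -, 203]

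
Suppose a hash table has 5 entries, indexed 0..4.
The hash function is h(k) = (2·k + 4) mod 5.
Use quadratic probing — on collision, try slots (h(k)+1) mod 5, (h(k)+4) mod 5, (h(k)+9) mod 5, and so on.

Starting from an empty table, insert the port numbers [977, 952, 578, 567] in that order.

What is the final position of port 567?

2

977 hashes to 3; slot 3 is free -> place at 3.
952 hashes to 3; 3 taken -> place at 4.
578 hashes to 0; slot 0 is free -> place at 0.
567 hashes to 3; 3,4 taken -> place at 2.
Table: [578, —, 567, 977, 952]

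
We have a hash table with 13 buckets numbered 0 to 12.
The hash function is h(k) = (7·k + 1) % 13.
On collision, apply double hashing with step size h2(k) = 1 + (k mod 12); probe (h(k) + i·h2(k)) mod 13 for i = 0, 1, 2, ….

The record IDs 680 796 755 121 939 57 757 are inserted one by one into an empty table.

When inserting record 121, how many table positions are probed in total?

2

680 hashes to 3; slot 3 is free -> place at 3.
796 hashes to 9; slot 9 is free -> place at 9.
755 hashes to 8; slot 8 is free -> place at 8.
121 hashes to 3, h2=2; 3 taken -> place at 5.
939 hashes to 9, h2=4; 9 taken -> place at 0.
57 hashes to 10; slot 10 is free -> place at 10.
757 hashes to 9, h2=2; 9 taken -> place at 11.
Table: [939, -, -, 680, -, 121, -, -, 755, 796, 57, 757, -]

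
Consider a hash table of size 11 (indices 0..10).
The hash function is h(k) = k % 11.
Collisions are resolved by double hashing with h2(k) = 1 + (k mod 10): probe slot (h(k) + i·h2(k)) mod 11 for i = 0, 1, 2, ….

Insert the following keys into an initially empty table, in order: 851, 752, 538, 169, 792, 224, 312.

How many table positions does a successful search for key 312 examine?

851: h=4 → slot 4
752: h=4, h2=3, probe 4,7 → slot 7
538: h=10 → slot 10
169: h=4, h2=10, probe 4,3 → slot 3
792: h=0 → slot 0
224: h=4, h2=5, probe 4,9 → slot 9
312: h=4, h2=3, probe 4,7,10,2 → slot 2
Table: [792, ., 312, 169, 851, ., ., 752, ., 224, 538]
Lookup 312: h=4, h2=3, probe 4,7,10,2 → found at 2.

4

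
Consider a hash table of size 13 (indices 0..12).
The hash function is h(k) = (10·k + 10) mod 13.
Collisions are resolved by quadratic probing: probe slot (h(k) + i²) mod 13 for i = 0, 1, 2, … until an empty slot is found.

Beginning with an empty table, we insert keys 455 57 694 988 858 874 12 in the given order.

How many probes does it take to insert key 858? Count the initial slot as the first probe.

3

455 hashes to 10; slot 10 is free → place at 10.
57 hashes to 8; slot 8 is free → place at 8.
694 hashes to 8; 8 taken → place at 9.
988 hashes to 10; 10 taken → place at 11.
858 hashes to 10; 10,11 taken → place at 1.
874 hashes to 1; 1 taken → place at 2.
12 hashes to 0; slot 0 is free → place at 0.
Table: [12, 858, 874, -, -, -, -, -, 57, 694, 455, 988, -]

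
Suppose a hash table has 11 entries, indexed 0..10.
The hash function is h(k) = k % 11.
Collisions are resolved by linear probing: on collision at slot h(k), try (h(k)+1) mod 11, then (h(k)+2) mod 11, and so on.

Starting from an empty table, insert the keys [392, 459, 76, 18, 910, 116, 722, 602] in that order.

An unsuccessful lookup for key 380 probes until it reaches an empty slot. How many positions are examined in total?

Insert 392: h=7, slot 7 empty -> index 7.
Insert 459: h=8, slot 8 empty -> index 8.
Insert 76: h=10, slot 10 empty -> index 10.
Insert 18: h=7, slots 7,8 occupied -> index 9.
Insert 910: h=8, slots 8,9,10 occupied -> index 0.
Insert 116: h=6, slot 6 empty -> index 6.
Insert 722: h=7, slots 7,8,9,10,0 occupied -> index 1.
Insert 602: h=8, slots 8,9,10,0,1 occupied -> index 2.
Table: [910, 722, 602, ., ., ., 116, 392, 459, 18, 76]
Lookup 380: h=6, probe 6,7,8,9,10,0,1,2,3 → slot 3 empty, not found.

9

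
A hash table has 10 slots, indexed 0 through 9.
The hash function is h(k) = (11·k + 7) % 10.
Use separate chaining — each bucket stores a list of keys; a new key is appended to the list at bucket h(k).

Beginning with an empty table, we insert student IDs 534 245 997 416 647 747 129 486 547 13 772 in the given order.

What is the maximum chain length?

4

534 -> bucket 1
245 -> bucket 2
997 -> bucket 4
416 -> bucket 3
647 -> bucket 4 (collision)
747 -> bucket 4 (collision)
129 -> bucket 6
486 -> bucket 3 (collision)
547 -> bucket 4 (collision)
13 -> bucket 0
772 -> bucket 9
Final buckets:
0: 13
1: 534
2: 245
3: 416 -> 486
4: 997 -> 647 -> 747 -> 547
5: —
6: 129
7: —
8: —
9: 772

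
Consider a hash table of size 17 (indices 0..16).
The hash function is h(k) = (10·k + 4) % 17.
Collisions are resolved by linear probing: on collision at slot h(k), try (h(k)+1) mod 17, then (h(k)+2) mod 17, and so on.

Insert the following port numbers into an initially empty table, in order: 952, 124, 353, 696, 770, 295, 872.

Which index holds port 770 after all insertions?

5

Insert 952: h=4, slot 4 empty => index 4.
Insert 124: h=3, slot 3 empty => index 3.
Insert 353: h=15, slot 15 empty => index 15.
Insert 696: h=11, slot 11 empty => index 11.
Insert 770: h=3, slots 3,4 occupied => index 5.
Insert 295: h=13, slot 13 empty => index 13.
Insert 872: h=3, slots 3,4,5 occupied => index 6.
Table: [-, -, -, 124, 952, 770, 872, -, -, -, -, 696, -, 295, -, 353, -]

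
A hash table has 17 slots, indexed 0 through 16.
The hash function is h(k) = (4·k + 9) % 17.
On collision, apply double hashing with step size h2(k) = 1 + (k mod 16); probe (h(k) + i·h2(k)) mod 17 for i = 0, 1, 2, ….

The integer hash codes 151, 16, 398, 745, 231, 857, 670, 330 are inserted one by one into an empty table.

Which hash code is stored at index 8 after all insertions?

330

151 hashes to 1; slot 1 is free => place at 1.
16 hashes to 5; slot 5 is free => place at 5.
398 hashes to 3; slot 3 is free => place at 3.
745 hashes to 14; slot 14 is free => place at 14.
231 hashes to 15; slot 15 is free => place at 15.
857 hashes to 3, h2=10; 3 taken => place at 13.
670 hashes to 3, h2=15; 3,1 taken => place at 16.
330 hashes to 3, h2=11; 3,14 taken => place at 8.
Table: [., 151, ., 398, ., 16, ., ., 330, ., ., ., ., 857, 745, 231, 670]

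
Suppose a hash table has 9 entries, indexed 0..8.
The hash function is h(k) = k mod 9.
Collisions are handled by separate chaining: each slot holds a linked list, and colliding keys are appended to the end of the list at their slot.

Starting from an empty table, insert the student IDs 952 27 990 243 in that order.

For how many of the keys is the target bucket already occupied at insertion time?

952 -> bucket 7
27 -> bucket 0
990 -> bucket 0 (collision)
243 -> bucket 0 (collision)
Final buckets:
0: 27 -> 990 -> 243
1: ∅
2: ∅
3: ∅
4: ∅
5: ∅
6: ∅
7: 952
8: ∅

2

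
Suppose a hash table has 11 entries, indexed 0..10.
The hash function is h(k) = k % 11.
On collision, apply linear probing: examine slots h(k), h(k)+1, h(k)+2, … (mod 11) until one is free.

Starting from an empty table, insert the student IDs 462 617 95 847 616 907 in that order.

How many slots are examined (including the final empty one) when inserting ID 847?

462 hashes to 0; slot 0 is free -> place at 0.
617 hashes to 1; slot 1 is free -> place at 1.
95 hashes to 7; slot 7 is free -> place at 7.
847 hashes to 0; 0,1 taken -> place at 2.
616 hashes to 0; 0,1,2 taken -> place at 3.
907 hashes to 5; slot 5 is free -> place at 5.
Table: [462, 617, 847, 616, -, 907, -, 95, -, -, -]

3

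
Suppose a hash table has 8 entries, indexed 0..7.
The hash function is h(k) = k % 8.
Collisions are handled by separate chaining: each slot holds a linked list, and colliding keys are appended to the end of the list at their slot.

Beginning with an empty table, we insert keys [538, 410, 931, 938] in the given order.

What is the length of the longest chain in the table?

538 → bucket 2
410 → bucket 2 (collision)
931 → bucket 3
938 → bucket 2 (collision)
Final buckets:
0: ∅
1: ∅
2: 538 -> 410 -> 938
3: 931
4: ∅
5: ∅
6: ∅
7: ∅

3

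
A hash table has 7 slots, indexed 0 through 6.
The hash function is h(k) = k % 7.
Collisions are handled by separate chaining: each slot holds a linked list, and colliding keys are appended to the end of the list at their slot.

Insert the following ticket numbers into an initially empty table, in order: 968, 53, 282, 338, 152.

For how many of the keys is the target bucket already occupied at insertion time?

968 -> bucket 2
53 -> bucket 4
282 -> bucket 2 (collision)
338 -> bucket 2 (collision)
152 -> bucket 5
Final buckets:
0: _
1: _
2: 968 -> 282 -> 338
3: _
4: 53
5: 152
6: _

2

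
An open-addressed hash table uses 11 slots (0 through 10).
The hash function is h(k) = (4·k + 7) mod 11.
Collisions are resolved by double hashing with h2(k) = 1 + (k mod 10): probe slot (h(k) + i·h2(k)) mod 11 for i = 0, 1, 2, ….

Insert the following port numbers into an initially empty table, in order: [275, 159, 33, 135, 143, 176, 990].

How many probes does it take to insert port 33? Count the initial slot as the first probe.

2

275: h=7 → slot 7
159: h=5 → slot 5
33: h=7, h2=4, probe 7,0 → slot 0
135: h=8 → slot 8
143: h=7, h2=4, probe 7,0,4 → slot 4
176: h=7, h2=7, probe 7,3 → slot 3
990: h=7, h2=1, probe 7,8,9 → slot 9
Table: [33, ., ., 176, 143, 159, ., 275, 135, 990, .]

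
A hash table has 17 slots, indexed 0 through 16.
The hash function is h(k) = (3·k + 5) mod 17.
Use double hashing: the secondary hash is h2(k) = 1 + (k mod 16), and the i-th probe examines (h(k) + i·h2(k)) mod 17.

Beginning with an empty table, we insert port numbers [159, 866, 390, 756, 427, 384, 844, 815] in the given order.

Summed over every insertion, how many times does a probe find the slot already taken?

3

159 hashes to 6; slot 6 is free => place at 6.
866 hashes to 2; slot 2 is free => place at 2.
390 hashes to 2, h2=7; 2 taken => place at 9.
756 hashes to 12; slot 12 is free => place at 12.
427 hashes to 11; slot 11 is free => place at 11.
384 hashes to 1; slot 1 is free => place at 1.
844 hashes to 4; slot 4 is free => place at 4.
815 hashes to 2, h2=16; 2,1 taken => place at 0.
Table: [815, 384, 866, —, 844, —, 159, —, —, 390, —, 427, 756, —, —, —, —]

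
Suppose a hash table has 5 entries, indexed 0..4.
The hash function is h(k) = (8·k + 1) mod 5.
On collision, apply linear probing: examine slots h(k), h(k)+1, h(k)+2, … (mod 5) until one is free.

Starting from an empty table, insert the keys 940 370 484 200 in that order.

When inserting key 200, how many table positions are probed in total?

940: h=1 → slot 1
370: h=1, probe 1,2 → slot 2
484: h=3 → slot 3
200: h=1, probe 1,2,3,4 → slot 4
Table: [., 940, 370, 484, 200]

4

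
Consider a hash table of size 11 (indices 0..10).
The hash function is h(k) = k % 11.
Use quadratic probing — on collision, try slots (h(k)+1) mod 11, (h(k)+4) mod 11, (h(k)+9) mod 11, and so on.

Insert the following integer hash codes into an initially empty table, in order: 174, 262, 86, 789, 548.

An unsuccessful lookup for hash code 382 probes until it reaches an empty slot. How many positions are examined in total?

174: h=9 => slot 9
262: h=9, probe 9,10 => slot 10
86: h=9, probe 9,10,2 => slot 2
789: h=8 => slot 8
548: h=9, probe 9,10,2,7 => slot 7
Table: [—, —, 86, —, —, —, —, 548, 789, 174, 262]
Lookup 382: h=8, probe 8,9,1 → slot 1 empty, not found.

3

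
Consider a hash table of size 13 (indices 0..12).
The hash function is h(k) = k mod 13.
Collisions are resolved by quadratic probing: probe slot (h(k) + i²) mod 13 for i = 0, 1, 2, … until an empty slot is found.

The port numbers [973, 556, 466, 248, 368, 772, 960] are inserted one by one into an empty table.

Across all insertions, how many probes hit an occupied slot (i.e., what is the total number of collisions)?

973 hashes to 11; slot 11 is free => place at 11.
556 hashes to 10; slot 10 is free => place at 10.
466 hashes to 11; 11 taken => place at 12.
248 hashes to 1; slot 1 is free => place at 1.
368 hashes to 4; slot 4 is free => place at 4.
772 hashes to 5; slot 5 is free => place at 5.
960 hashes to 11; 11,12 taken => place at 2.
Table: [∅, 248, 960, ∅, 368, 772, ∅, ∅, ∅, ∅, 556, 973, 466]

3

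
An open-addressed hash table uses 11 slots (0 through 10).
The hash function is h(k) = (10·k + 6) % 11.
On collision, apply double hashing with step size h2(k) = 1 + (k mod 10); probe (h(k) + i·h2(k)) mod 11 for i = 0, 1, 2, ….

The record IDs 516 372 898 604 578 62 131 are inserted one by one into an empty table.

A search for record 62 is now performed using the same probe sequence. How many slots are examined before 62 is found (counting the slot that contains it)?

2

Insert 516: h=7, slot 7 empty -> index 7.
Insert 372: h=8, slot 8 empty -> index 8.
Insert 898: h=10, slot 10 empty -> index 10.
Insert 604: h=7, h2=5, slot 7 occupied -> index 1.
Insert 578: h=0, slot 0 empty -> index 0.
Insert 62: h=10, h2=3, slot 10 occupied -> index 2.
Insert 131: h=7, h2=2, slot 7 occupied -> index 9.
Table: [578, 604, 62, -, -, -, -, 516, 372, 131, 898]
Lookup 62: h=10, h2=3, probe 10,2 → found at 2.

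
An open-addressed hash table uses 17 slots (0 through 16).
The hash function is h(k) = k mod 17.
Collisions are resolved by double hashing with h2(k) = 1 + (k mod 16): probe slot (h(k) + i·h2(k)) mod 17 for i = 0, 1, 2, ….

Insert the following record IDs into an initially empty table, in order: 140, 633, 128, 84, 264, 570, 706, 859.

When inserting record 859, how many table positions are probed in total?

140: h=4 -> slot 4
633: h=4, h2=10, probe 4,14 -> slot 14
128: h=9 -> slot 9
84: h=16 -> slot 16
264: h=9, h2=9, probe 9,1 -> slot 1
570: h=9, h2=11, probe 9,3 -> slot 3
706: h=9, h2=3, probe 9,12 -> slot 12
859: h=9, h2=12, probe 9,4,16,11 -> slot 11
Table: [., 264, ., 570, 140, ., ., ., ., 128, ., 859, 706, ., 633, ., 84]

4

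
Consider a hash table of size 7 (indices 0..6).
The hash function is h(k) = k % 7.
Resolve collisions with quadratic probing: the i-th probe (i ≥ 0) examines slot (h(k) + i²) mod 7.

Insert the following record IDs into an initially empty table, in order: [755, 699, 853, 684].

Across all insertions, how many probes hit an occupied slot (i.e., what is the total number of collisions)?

3

755 hashes to 6; slot 6 is free -> place at 6.
699 hashes to 6; 6 taken -> place at 0.
853 hashes to 6; 6,0 taken -> place at 3.
684 hashes to 5; slot 5 is free -> place at 5.
Table: [699, _, _, 853, _, 684, 755]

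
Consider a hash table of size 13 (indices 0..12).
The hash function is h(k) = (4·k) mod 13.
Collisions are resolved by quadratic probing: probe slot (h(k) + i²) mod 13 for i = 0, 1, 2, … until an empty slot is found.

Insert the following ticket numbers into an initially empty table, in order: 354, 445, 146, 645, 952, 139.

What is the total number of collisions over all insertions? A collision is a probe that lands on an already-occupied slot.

6

354 hashes to 12; slot 12 is free → place at 12.
445 hashes to 12; 12 taken → place at 0.
146 hashes to 12; 12,0 taken → place at 3.
645 hashes to 6; slot 6 is free → place at 6.
952 hashes to 12; 12,0,3 taken → place at 8.
139 hashes to 10; slot 10 is free → place at 10.
Table: [445, _, _, 146, _, _, 645, _, 952, _, 139, _, 354]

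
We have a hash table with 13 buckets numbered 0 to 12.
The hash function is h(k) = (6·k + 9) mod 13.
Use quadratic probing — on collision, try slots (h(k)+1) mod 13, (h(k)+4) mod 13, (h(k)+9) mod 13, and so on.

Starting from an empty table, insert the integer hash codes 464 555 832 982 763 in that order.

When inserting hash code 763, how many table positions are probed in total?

3

464: h=11 -> slot 11
555: h=11, probe 11,12 -> slot 12
832: h=9 -> slot 9
982: h=12, probe 12,0 -> slot 0
763: h=11, probe 11,12,2 -> slot 2
Table: [982, ∅, 763, ∅, ∅, ∅, ∅, ∅, ∅, 832, ∅, 464, 555]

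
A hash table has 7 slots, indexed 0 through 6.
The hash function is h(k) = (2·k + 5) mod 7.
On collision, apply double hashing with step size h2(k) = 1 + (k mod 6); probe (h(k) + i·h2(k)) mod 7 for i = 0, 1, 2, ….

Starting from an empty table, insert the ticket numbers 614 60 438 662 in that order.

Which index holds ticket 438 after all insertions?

0

614 hashes to 1; slot 1 is free => place at 1.
60 hashes to 6; slot 6 is free => place at 6.
438 hashes to 6, h2=1; 6 taken => place at 0.
662 hashes to 6, h2=3; 6 taken => place at 2.
Table: [438, 614, 662, _, _, _, 60]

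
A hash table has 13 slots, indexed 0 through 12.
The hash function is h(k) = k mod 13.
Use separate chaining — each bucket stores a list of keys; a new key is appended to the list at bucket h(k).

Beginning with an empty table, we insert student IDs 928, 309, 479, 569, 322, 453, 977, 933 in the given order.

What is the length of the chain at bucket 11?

2

Insert 928: h=5, bucket 5 empty → new chain.
Insert 309: h=10, bucket 10 empty → new chain.
Insert 479: h=11, bucket 11 empty → new chain.
Insert 569: h=10, bucket 10 nonempty → append to chain.
Insert 322: h=10, bucket 10 nonempty → append to chain.
Insert 453: h=11, bucket 11 nonempty → append to chain.
Insert 977: h=2, bucket 2 empty → new chain.
Insert 933: h=10, bucket 10 nonempty → append to chain.
Final buckets:
0: —
1: —
2: 977
3: —
4: —
5: 928
6: —
7: —
8: —
9: —
10: 309 -> 569 -> 322 -> 933
11: 479 -> 453
12: —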